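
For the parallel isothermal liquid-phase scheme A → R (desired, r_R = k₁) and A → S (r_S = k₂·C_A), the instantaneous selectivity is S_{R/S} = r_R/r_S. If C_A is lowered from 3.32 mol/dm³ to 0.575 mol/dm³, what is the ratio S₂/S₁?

S_{R/S} = (k₁/k₂)·C_A⁻¹, so S₂/S₁ = (C_{A,2}/C_{A,1})⁻¹.
= 3.32/0.575 = 5.77.
Selectivity toward R rises as C_A falls — low-concentration operation is favoured.

5.77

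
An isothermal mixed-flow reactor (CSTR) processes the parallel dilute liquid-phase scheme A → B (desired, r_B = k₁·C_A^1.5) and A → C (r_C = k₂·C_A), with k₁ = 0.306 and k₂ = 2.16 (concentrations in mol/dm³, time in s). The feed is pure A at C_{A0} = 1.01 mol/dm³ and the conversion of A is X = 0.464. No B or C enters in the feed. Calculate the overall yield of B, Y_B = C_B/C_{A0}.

Exit C_A = C_{A0}(1−X) = 1.01×0.536 = 0.5414 mol/dm³.
Rates in a CSTR are evaluated at the outlet concentration: r_B = 0.306×0.5414^1.5 = 0.1219, r_C = 2.16×0.5414 = 1.169.
Fraction of consumed A going to B: r_B/(r_B+r_C) = 0.09440.
C_B = 0.09440·C_{A0}·X = 0.09440×1.01×0.464 = 0.0442 mol/dm³; Y_B = C_B/C_{A0} = 0.0438.

0.0438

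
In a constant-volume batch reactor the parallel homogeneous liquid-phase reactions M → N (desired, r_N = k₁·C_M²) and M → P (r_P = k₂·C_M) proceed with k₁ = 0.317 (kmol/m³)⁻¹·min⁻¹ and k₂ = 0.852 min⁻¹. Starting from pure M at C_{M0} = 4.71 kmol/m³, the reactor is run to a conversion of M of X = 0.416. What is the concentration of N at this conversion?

1.13 kmol/m³

C_M = C_{M0}(1−X) = 2.751 kmol/m³.
Along a PFR/batch, dC_P/dC_M = −r_P/(r_N+r_P) = −k₂/(k₂+k₁·C_M).
Integrating from C_{M0} to C_M: C_P = (0.852/0.317)·ln[(0.852+0.317·4.71)/(0.852+0.317·2.75)] = 2.688·ln(2.345/1.724) = 0.8270 kmol/m³.
Then C_N = (C_{M0}−C_M) − C_P = 1.959 − 0.8270 = 1.132 kmol/m³.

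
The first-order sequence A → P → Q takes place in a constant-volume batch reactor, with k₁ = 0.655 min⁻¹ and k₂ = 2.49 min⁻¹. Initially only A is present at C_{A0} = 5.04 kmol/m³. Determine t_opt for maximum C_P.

For first-order series the maximum of C_P occurs at t_opt = ln(k₂/k₁)/(k₂−k₁).
= ln(2.49/0.655)/(2.49−0.655) = ln(3.802)/1.835 = 1.335/1.835 = 0.728 min.

0.728 min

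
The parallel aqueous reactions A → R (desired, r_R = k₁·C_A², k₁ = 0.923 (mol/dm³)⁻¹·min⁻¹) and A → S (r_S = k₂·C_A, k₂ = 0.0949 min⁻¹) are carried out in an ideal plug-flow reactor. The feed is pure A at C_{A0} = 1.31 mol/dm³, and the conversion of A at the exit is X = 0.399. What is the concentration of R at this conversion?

C_A = C_{A0}(1−X) = 0.7873 mol/dm³.
Along a PFR/batch, dC_S/dC_A = −r_S/(r_R+r_S) = −k₂/(k₂+k₁·C_A).
Integrating from C_{A0} to C_A: C_S = (0.0949/0.923)·ln[(0.0949+0.923·1.31)/(0.0949+0.923·0.787)] = 0.1028·ln(1.304/0.8216) = 0.04750 mol/dm³.
Then C_R = (C_{A0}−C_A) − C_S = 0.5227 − 0.04750 = 0.4752 mol/dm³.

0.475 mol/dm³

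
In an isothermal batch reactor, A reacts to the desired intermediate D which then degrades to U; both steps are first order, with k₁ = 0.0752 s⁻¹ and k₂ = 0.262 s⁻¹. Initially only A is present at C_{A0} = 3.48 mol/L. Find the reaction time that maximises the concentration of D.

Setting dC_D/dt = 0 gives t_opt = ln(k₂/k₁)/(k₂−k₁).
= ln(0.262/0.0752)/(0.262−0.0752) = ln(3.484)/0.1868 = 1.248/0.1868 = 6.68 s.

6.68 s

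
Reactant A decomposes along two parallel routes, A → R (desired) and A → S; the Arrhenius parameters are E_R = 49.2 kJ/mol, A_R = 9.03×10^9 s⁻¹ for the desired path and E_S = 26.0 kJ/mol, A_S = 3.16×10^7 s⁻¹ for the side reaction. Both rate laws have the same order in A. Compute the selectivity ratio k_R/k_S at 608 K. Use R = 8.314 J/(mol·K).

Since both paths have the same order in A, the concentration cancels and S_{R/S} = k_R/k_S = (A_R/A_S)·exp[(E_S−E_R)/(RT)].
(E_S−E_R)/(RT) = (26.0−49.2)×10³/(8.314×608) = -23200/5055 = -4.590.
k_R/k_S = (9.03×10^9/3.16×10^7)·exp(-4.590) = 285.8 × 0.01016 = 2.90.
Since E_R > E_S, raising the temperature improves selectivity toward R.

2.90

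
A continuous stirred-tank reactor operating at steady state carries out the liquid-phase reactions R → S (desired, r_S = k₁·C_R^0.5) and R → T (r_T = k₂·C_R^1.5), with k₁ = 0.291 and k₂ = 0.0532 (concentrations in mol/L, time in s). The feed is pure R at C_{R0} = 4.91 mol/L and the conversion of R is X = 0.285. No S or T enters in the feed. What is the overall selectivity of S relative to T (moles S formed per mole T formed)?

1.56

Exit C_R = C_{R0}(1−X) = 4.91×0.715 = 3.511 mol/L.
In a CSTR the entire volume is at exit conditions, so r_S = 0.291×3.511^0.5 = 0.5452 and r_T = 0.0532×3.511^1.5 = 0.3499.
Overall selectivity = C_S/C_T = r_Sτ/(r_Tτ) = r_S/r_T = 1.56.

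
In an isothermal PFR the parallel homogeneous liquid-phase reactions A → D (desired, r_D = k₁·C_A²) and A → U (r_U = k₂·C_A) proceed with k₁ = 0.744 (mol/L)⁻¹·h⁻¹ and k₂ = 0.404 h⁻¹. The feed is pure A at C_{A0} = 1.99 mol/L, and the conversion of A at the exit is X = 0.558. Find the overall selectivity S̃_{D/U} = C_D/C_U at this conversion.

C_A = C_{A0}(1−X) = 0.8796 mol/L.
Along a PFR/batch, dC_U/dC_A = −r_U/(r_D+r_U) = −k₂/(k₂+k₁·C_A).
Integrating from C_{A0} to C_A: C_U = (0.404/0.744)·ln[(0.404+0.744·1.99)/(0.404+0.744·0.880)] = 0.5430·ln(1.885/1.058) = 0.3133 mol/L.
Then C_D = (C_{A0}−C_A) − C_U = 1.110 − 0.3133 = 0.7971 mol/L.
S̃_{D/U} = C_D/C_U = 0.7971/0.3133 = 2.54.

2.54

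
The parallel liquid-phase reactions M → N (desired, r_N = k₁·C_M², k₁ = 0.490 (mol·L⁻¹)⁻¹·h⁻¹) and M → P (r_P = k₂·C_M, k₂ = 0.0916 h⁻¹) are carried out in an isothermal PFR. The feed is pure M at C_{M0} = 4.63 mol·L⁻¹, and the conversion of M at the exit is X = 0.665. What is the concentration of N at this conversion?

2.89 mol·L⁻¹

C_M = C_{M0}(1−X) = 1.551 mol·L⁻¹.
Along a PFR/batch, dC_P/dC_M = −r_P/(r_N+r_P) = −k₂/(k₂+k₁·C_M).
Integrating from C_{M0} to C_M: C_P = (0.0916/0.490)·ln[(0.0916+0.490·4.63)/(0.0916+0.490·1.55)] = 0.1869·ln(2.360/0.8516) = 0.1906 mol·L⁻¹.
Then C_N = (C_{M0}−C_M) − C_P = 3.079 − 0.1906 = 2.888 mol·L⁻¹.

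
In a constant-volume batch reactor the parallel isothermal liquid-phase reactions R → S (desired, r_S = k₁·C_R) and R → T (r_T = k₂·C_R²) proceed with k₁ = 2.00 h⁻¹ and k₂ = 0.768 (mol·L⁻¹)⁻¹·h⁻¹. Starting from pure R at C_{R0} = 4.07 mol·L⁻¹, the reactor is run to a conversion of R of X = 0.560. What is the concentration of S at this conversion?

1.09 mol·L⁻¹

C_R = C_{R0}(1−X) = 1.791 mol·L⁻¹.
Along a PFR/batch, dC_S/dC_R = −r_S/(r_S+r_T) = −k₁/(k₁+k₂·C_R).
Integrating from C_{R0} to C_R: C_S = (2.00/0.768)·ln[(2.00+0.768·4.07)/(2.00+0.768·1.79)] = 2.604·ln(5.126/3.375) = 1.088 mol·L⁻¹.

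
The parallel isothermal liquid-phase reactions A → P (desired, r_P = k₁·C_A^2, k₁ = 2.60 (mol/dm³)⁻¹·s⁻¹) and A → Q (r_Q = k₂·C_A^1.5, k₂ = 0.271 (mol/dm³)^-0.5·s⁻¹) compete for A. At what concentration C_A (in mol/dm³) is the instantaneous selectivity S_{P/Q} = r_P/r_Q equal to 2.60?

S_{P/Q} = (k₁/k₂)·C_A^0.5 ⇒ C_A = (S·k₂/k₁)^(2).
= (2.60×0.271/2.60)^(2) = (0.2710)^(2) = 0.0734 mol/dm³.

0.0734 mol/dm³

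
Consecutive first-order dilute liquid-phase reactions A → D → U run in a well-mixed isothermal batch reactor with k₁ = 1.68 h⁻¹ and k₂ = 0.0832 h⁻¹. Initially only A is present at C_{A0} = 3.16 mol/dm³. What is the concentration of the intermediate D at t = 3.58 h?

2.46 mol/dm³

For first-order series with pure A initially, C_D(t) = k₁C_{A0}/(k₂−k₁)·(e^(−k₁t) − e^(−k₂t)).
e^(−k₁t) = e^(−1.68×3.58) = e^(−6.014) = 0.002443; e^(−k₂t) = e^(−0.2979) = 0.7424.
C_D = 1.68×3.16/(0.0832−1.68) × (0.002443−0.7424) = (-3.325)×(-0.7400) = 2.460 mol/dm³.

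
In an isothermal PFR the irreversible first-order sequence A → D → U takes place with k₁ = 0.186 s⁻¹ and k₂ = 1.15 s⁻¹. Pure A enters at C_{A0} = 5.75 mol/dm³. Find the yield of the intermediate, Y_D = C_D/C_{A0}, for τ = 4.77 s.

0.0787

Solving the coupled first-order balances gives C_D(τ) = [k₁/(k₂−k₁)]·C_{A0}·(e^(−k₁τ) − e^(−k₂τ)).
e^(−k₁τ) = e^(−0.186×4.77) = e^(−0.8872) = 0.4118; e^(−k₂τ) = e^(−5.485) = 0.004146.
C_D = 0.186×5.75/(1.15−0.186) × (0.4118−0.004146) = 1.109×0.4077 = 0.4523 mol/dm³.
Y_D = C_D/C_{A0} = 0.4523/5.75 = 0.0787.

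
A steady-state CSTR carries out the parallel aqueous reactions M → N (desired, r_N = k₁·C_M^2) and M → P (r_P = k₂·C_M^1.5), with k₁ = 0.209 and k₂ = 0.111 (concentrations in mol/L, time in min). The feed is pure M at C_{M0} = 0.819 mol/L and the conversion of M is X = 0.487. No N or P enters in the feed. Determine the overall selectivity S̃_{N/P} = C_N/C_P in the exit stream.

1.22

Exit C_M = C_{M0}(1−X) = 0.819×0.513 = 0.4201 mol/L.
In a CSTR the entire volume is at exit conditions, so r_N = 0.209×0.4201^2 = 0.03689 and r_P = 0.111×0.4201^1.5 = 0.03023.
Overall selectivity = C_N/C_P = r_Nτ/(r_Pτ) = r_N/r_P = 1.22.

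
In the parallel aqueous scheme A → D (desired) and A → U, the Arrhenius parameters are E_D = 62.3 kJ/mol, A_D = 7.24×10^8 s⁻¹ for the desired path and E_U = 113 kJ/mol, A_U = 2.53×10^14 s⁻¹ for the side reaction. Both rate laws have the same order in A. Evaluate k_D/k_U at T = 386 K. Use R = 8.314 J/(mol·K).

With equal orders, S_{D/U} = k_D/k_U = (A_D/A_U)·exp[(E_U−E_D)/(RT)].
(E_U−E_D)/(RT) = (113−62.3)×10³/(8.314×386) = 50700/3209 = 15.80.
k_D/k_U = (7.24×10^8/2.53×10^14)·exp(15.80) = 2.862×10^-6 × 7.263×10^6 = 20.8.
Since E_D < E_U, lowering the temperature improves selectivity toward D.

20.8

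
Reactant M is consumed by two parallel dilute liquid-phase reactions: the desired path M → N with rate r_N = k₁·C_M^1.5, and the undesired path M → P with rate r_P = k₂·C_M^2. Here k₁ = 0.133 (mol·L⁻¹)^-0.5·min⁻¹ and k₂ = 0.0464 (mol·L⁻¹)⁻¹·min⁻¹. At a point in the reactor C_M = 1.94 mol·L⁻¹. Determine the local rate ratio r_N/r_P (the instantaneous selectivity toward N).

2.06

S_{N/P} = r_N/r_P = (k₁·C_M^1.5)/(k₂·C_M^2) = (k₁/k₂)·C_M^-0.5.
= (0.133×1.940^1.5) / (0.0464×1.940^2) = 0.3594/0.1746 = 2.06.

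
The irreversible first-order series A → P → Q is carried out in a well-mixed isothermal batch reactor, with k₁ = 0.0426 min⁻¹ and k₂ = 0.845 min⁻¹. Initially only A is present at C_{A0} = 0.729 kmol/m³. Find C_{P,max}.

For a first-order series the maximum intermediate yield is C_{P,max}/C_{A0} = (k₁/k₂)^[k₂/(k₂−k₁)].
= (0.0426/0.845)^(0.845/(0.845−0.0426)) = (0.05041)^(1.053) = 0.04302.
C_{P,max} = 0.04302×0.729 = 0.0314 kmol/m³.

0.0314 kmol/m³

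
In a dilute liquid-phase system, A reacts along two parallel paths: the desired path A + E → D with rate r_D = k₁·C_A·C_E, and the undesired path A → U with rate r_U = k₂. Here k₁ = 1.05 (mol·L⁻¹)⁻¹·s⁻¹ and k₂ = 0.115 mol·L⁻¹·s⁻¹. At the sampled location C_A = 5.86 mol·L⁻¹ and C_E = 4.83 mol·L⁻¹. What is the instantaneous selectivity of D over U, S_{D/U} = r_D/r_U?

258

S_{D/U} = r_D/r_U = (k₁·C_A·C_E)/(k₂) = (k₁/k₂)·C_A·C_E.
= (1.05×5.860×4.830) / (0.115) = 29.72/0.1150 = 258.
Since the desired path is higher order in A, keeping C_A high (PFR or concentrated feed) favours D.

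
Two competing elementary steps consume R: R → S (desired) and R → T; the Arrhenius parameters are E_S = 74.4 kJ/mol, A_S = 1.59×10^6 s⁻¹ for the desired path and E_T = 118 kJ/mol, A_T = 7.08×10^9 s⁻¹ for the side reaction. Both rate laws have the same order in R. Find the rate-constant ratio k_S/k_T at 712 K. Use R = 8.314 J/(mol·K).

0.355

Since both paths have the same order in R, the concentration cancels and S_{S/T} = k_S/k_T = (A_S/A_T)·exp[(E_T−E_S)/(RT)].
(E_T−E_S)/(RT) = (118−74.4)×10³/(8.314×712) = 43600/5920 = 7.365.
k_S/k_T = (1.59×10^6/7.08×10^9)·exp(7.365) = 2.246×10^-4 × 1580 = 0.355.
Since E_S < E_T, lowering the temperature improves selectivity toward S.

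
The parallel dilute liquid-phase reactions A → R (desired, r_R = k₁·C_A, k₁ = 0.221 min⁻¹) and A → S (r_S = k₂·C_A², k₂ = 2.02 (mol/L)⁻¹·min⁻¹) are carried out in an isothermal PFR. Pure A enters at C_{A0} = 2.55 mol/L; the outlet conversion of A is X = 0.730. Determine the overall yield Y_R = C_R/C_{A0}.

C_A = C_{A0}(1−X) = 0.6885 mol/L.
Along a PFR/batch, dC_R/dC_A = −r_R/(r_R+r_S) = −k₁/(k₁+k₂·C_A).
Integrating from C_{A0} to C_A: C_R = (0.221/2.02)·ln[(0.221+2.02·2.55)/(0.221+2.02·0.689)] = 0.1094·ln(5.372/1.612) = 0.1317 mol/L.
Y_R = C_R/C_{A0} = 0.1317/2.55 = 0.0517.

0.0517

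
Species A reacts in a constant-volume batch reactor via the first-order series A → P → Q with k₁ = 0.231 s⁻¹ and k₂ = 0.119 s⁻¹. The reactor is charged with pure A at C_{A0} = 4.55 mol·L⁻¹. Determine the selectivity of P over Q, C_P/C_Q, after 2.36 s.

6.19

For first-order series with pure A initially, C_P(t) = k₁C_{A0}/(k₂−k₁)·(e^(−k₁t) − e^(−k₂t)).
e^(−k₁t) = e^(−0.231×2.36) = e^(−0.5452) = 0.5797; e^(−k₂t) = e^(−0.2808) = 0.7551.
C_P = 0.231×4.55/(0.119−0.231) × (0.5797−0.7551) = (-9.384)×(-0.1754) = 1.646 mol·L⁻¹.
C_A = C_{A0}e^(−k₁t) = 2.638 mol·L⁻¹, so C_Q = C_{A0}−C_A−C_P = 0.2661 mol·L⁻¹; C_P/C_Q = 6.19.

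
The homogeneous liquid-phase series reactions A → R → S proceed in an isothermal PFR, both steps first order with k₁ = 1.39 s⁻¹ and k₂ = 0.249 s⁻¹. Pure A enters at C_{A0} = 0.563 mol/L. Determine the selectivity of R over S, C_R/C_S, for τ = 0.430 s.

For first-order series with pure A initially, C_R(τ) = k₁C_{A0}/(k₂−k₁)·(e^(−k₁τ) − e^(−k₂τ)).
e^(−k₁τ) = e^(−1.39×0.430) = e^(−0.5977) = 0.5501; e^(−k₂τ) = e^(−0.1071) = 0.8985.
C_R = 1.39×0.563/(0.249−1.39) × (0.5501−0.8985) = (-0.6859)×(-0.3484) = 0.2389 mol/L.
C_A = C_{A0}e^(−k₁τ) = 0.3097 mol/L, so C_S = C_{A0}−C_A−C_R = 0.01436 mol/L; C_R/C_S = 16.6.

16.6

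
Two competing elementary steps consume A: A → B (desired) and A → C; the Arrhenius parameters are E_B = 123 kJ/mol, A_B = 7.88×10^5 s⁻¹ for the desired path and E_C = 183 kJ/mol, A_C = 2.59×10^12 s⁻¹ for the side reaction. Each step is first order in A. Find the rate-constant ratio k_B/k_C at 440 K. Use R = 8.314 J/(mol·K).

Since both paths have the same order in A, the concentration cancels and S_{B/C} = k_B/k_C = (A_B/A_C)·exp[(E_C−E_B)/(RT)].
(E_C−E_B)/(RT) = (183−123)×10³/(8.314×440) = 60000/3658 = 16.40.
k_B/k_C = (7.88×10^5/2.59×10^12)·exp(16.40) = 3.042×10^-7 × 1.328×10^7 = 4.04.
Since E_B < E_C, lowering the temperature improves selectivity toward B.

4.04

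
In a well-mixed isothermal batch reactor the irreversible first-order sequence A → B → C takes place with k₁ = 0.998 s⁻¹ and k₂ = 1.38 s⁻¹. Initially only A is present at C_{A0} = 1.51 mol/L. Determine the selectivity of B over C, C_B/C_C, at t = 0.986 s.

0.959

For first-order series with pure A initially, C_B(t) = k₁C_{A0}/(k₂−k₁)·(e^(−k₁t) − e^(−k₂t)).
e^(−k₁t) = e^(−0.998×0.986) = e^(−0.9840) = 0.3738; e^(−k₂t) = e^(−1.361) = 0.2565.
C_B = 0.998×1.51/(1.38−0.998) × (0.3738−0.2565) = 3.945×0.1173 = 0.4628 mol/L.
C_A = C_{A0}e^(−k₁t) = 0.5644 mol/L, so C_C = C_{A0}−C_A−C_B = 0.4827 mol/L; C_B/C_C = 0.959.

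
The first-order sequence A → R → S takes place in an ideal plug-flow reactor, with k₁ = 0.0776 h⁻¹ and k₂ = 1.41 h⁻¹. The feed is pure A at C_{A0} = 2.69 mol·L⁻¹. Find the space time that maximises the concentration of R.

The intermediate peaks when r₁ = r₂, i.e. k₁e^(−k₁τ) = k₂e^(−k₂τ), giving τ_opt = ln(k₂/k₁)/(k₂−k₁).
= ln(1.41/0.0776)/(1.41−0.0776) = ln(18.17)/1.332 = 2.900/1.332 = 2.18 h.

2.18 h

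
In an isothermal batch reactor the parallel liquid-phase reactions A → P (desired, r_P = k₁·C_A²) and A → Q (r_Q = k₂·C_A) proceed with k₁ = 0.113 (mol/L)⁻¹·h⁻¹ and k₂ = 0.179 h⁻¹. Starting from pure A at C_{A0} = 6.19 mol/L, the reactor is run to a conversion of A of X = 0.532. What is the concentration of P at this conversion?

2.42 mol/L

C_A = C_{A0}(1−X) = 2.897 mol/L.
Along a PFR/batch, dC_Q/dC_A = −r_Q/(r_P+r_Q) = −k₂/(k₂+k₁·C_A).
Integrating from C_{A0} to C_A: C_Q = (0.179/0.113)·ln[(0.179+0.113·6.19)/(0.179+0.113·2.90)] = 1.584·ln(0.8785/0.5064) = 0.8727 mol/L.
Then C_P = (C_{A0}−C_A) − C_Q = 3.293 − 0.8727 = 2.420 mol/L.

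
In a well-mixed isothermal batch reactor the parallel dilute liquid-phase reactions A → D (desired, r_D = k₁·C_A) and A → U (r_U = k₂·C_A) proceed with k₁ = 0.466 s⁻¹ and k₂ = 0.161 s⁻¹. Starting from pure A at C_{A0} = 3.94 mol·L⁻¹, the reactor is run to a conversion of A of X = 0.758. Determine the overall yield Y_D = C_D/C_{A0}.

0.563

C_A = C_{A0}(1−X) = 0.9535 mol·L⁻¹.
Both paths are first order in A, so the instantaneous fraction to D is constant: dC_D/d(−C_A) = k₁/(k₁+k₂) = 0.7432.
C_D = 0.7432·(C_{A0}−C_A) = 0.7432×2.987 = 2.22 mol·L⁻¹.
Y_D = C_D/C_{A0} = 2.220/3.94 = 0.563.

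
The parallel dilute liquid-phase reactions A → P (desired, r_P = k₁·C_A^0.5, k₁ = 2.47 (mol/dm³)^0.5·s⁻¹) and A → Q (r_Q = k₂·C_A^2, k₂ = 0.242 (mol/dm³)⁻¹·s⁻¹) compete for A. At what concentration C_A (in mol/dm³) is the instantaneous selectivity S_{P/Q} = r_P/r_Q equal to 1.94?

3.02 mol/dm³

S_{P/Q} = (k₁/k₂)·C_A^-1.5 ⇒ C_A = (S·k₂/k₁)^(1/(-1.5)).
= (1.94×0.242/2.47)^(-0.6667) = (0.1901)^(-0.6667) = 3.02 mol/dm³.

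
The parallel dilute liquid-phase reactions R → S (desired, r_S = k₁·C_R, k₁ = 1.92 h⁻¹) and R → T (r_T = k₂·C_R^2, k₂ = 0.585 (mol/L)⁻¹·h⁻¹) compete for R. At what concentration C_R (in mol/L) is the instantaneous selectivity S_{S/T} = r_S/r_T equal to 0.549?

S_{S/T} = (k₁/k₂)·C_R⁻¹ ⇒ C_R = (S·k₂/k₁)^(-1).
= (0.549×0.585/1.92)^(-1) = (0.1673)^(-1) = 5.98 mol/L.

5.98 mol/L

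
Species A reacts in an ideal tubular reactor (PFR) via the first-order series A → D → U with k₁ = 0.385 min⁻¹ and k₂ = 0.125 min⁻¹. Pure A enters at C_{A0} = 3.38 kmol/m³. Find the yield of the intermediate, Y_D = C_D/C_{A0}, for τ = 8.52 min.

0.455

For first-order series with pure A initially, C_D(τ) = k₁C_{A0}/(k₂−k₁)·(e^(−k₁τ) − e^(−k₂τ)).
e^(−k₁τ) = e^(−0.385×8.52) = e^(−3.280) = 0.03762; e^(−k₂τ) = e^(−1.065) = 0.3447.
C_D = 0.385×3.38/(0.125−0.385) × (0.03762−0.3447) = (-5.005)×(-0.3071) = 1.537 kmol/m³.
Y_D = C_D/C_{A0} = 1.537/3.38 = 0.455.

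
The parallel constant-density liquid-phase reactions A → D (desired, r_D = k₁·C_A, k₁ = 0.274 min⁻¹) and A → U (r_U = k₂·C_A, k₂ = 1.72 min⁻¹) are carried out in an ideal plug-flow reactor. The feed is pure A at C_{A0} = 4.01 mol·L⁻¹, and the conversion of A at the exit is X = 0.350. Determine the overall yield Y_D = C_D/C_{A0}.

C_A = C_{A0}(1−X) = 2.607 mol·L⁻¹.
Both paths are first order in A, so the instantaneous fraction to D is constant: dC_D/d(−C_A) = k₁/(k₁+k₂) = 0.1374.
C_D = 0.1374·(C_{A0}−C_A) = 0.1374×1.403 = 0.193 mol·L⁻¹.
Y_D = C_D/C_{A0} = 0.1929/4.01 = 0.0481.

0.0481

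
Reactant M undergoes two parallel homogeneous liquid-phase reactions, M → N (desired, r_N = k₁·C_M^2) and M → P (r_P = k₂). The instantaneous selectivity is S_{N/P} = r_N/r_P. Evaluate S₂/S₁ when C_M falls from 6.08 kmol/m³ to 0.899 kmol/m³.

S_{N/P} = (k₁/k₂)·C_M^2, so S₂/S₁ = (C_{M,2}/C_{M,1})^2.
= (0.899/6.08)^2 = (0.1479)^2 = 0.0219.

0.0219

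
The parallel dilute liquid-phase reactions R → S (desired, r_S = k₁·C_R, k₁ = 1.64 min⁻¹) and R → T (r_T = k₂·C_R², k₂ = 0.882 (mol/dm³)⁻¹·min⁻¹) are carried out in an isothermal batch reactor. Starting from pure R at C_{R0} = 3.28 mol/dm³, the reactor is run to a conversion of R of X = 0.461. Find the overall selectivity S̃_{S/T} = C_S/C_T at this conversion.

0.750

C_R = C_{R0}(1−X) = 1.768 mol/dm³.
Along a PFR/batch, dC_S/dC_R = −r_S/(r_S+r_T) = −k₁/(k₁+k₂·C_R).
Integrating from C_{R0} to C_R: C_S = (1.64/0.882)·ln[(1.64+0.882·3.28)/(1.64+0.882·1.77)] = 1.859·ln(4.533/3.199) = 0.6479 mol/dm³.
C_T = (C_{R0}−C_R)−C_S = 0.8642 mol/dm³; S̃_{S/T} = 0.6479/0.8642 = 0.750.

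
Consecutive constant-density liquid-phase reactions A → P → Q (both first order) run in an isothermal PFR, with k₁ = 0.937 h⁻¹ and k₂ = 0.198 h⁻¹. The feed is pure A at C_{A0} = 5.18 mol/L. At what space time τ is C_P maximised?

2.10 h

Setting dC_P/dτ = 0 gives τ_opt = ln(k₂/k₁)/(k₂−k₁).
= ln(0.198/0.937)/(0.198−0.937) = ln(0.2113)/-0.7390 = -1.554/-0.7390 = 2.10 h.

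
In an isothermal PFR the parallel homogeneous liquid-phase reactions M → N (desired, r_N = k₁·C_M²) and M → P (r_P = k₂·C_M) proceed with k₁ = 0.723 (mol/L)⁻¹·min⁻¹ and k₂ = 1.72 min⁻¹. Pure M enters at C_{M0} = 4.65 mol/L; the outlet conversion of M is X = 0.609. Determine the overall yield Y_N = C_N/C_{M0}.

0.345

C_M = C_{M0}(1−X) = 1.818 mol/L.
Along a PFR/batch, dC_P/dC_M = −r_P/(r_N+r_P) = −k₂/(k₂+k₁·C_M).
Integrating from C_{M0} to C_M: C_P = (1.72/0.723)·ln[(1.72+0.723·4.65)/(1.72+0.723·1.82)] = 2.379·ln(5.082/3.035) = 1.227 mol/L.
Then C_N = (C_{M0}−C_M) − C_P = 2.832 − 1.227 = 1.605 mol/L.
Y_N = C_N/C_{M0} = 1.605/4.65 = 0.345.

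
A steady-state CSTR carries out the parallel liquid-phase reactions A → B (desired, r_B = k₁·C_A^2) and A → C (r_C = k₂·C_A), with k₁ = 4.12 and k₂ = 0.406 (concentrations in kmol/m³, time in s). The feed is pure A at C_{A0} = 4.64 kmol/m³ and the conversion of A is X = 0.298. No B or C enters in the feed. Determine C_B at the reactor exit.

1.34 kmol/m³

Exit C_A = C_{A0}(1−X) = 4.64×0.702 = 3.257 kmol/m³.
In a CSTR the entire volume is at exit conditions, so r_B = 4.12×3.257^2 = 43.71 and r_C = 0.406×3.257 = 1.322.
Fraction of consumed A going to B: r_B/(r_B+r_C) = 0.9706.
C_B = 0.9706·C_{A0}·X = 0.9706×4.64×0.298 = 1.34 kmol/m³.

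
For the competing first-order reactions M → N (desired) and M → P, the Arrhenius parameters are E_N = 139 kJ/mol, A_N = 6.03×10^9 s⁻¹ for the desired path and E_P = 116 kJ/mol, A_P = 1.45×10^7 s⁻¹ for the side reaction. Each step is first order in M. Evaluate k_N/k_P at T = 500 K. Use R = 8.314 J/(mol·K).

1.64

k_N/k_P = (A_N/A_P)·exp[−(E_N−E_P)/(RT)] = (A_N/A_P)·exp[(E_P−E_N)/(RT)].
(E_P−E_N)/(RT) = (116−139)×10³/(8.314×500) = -23000/4157 = -5.533.
k_N/k_P = (6.03×10^9/1.45×10^7)·exp(-5.533) = 415.9 × 0.003955 = 1.64.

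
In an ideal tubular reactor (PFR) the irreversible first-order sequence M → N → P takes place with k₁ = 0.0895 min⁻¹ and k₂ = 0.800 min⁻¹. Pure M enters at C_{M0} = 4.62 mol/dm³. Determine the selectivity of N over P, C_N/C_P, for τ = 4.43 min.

0.329

For first-order series with pure M initially, C_N(τ) = k₁C_{M0}/(k₂−k₁)·(e^(−k₁τ) − e^(−k₂τ)).
e^(−k₁τ) = e^(−0.0895×4.43) = e^(−0.3965) = 0.6727; e^(−k₂τ) = e^(−3.544) = 0.02890.
C_N = 0.0895×4.62/(0.800−0.0895) × (0.6727−0.02890) = 0.5820×0.6438 = 0.3747 mol/dm³.
C_M = C_{M0}e^(−k₁τ) = 3.108 mol/dm³, so C_P = C_{M0}−C_M−C_N = 1.138 mol/dm³; C_N/C_P = 0.329.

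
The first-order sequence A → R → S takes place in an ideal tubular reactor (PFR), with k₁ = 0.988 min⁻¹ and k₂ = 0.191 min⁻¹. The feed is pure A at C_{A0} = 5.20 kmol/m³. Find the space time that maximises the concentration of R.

The intermediate peaks when r₁ = r₂, i.e. k₁e^(−k₁τ) = k₂e^(−k₂τ), giving τ_opt = ln(k₂/k₁)/(k₂−k₁).
= ln(0.191/0.988)/(0.191−0.988) = ln(0.1933)/-0.7970 = -1.643/-0.7970 = 2.06 min.

2.06 min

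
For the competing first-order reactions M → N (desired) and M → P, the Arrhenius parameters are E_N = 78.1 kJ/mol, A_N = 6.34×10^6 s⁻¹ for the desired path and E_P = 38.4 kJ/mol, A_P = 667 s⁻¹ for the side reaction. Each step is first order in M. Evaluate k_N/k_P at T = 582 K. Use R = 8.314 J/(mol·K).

With equal orders, S_{N/P} = k_N/k_P = (A_N/A_P)·exp[(E_P−E_N)/(RT)].
(E_P−E_N)/(RT) = (38.4−78.1)×10³/(8.314×582) = -39700/4839 = -8.205.
k_N/k_P = (6.34×10^6/667)·exp(-8.205) = 9505 × 2.734×10^-4 = 2.60.
Since E_N > E_P, raising the temperature improves selectivity toward N.

2.60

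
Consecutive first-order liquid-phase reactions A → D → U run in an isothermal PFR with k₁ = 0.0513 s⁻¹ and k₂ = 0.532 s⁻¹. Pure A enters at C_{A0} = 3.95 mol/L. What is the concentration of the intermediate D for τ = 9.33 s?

0.258 mol/L

Solving the coupled first-order balances gives C_D(τ) = [k₁/(k₂−k₁)]·C_{A0}·(e^(−k₁τ) − e^(−k₂τ)).
e^(−k₁τ) = e^(−0.0513×9.33) = e^(−0.4786) = 0.6196; e^(−k₂τ) = e^(−4.964) = 0.006988.
C_D = 0.0513×3.95/(0.532−0.0513) × (0.6196−0.006988) = 0.4215×0.6126 = 0.2583 mol/L.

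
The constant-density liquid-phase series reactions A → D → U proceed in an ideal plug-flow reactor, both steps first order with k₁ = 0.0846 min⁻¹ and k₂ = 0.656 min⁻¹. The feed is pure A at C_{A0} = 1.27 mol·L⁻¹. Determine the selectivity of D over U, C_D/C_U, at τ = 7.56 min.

0.195

Solving the coupled first-order balances gives C_D(τ) = [k₁/(k₂−k₁)]·C_{A0}·(e^(−k₁τ) − e^(−k₂τ)).
e^(−k₁τ) = e^(−0.0846×7.56) = e^(−0.6396) = 0.5275; e^(−k₂τ) = e^(−4.959) = 0.007017.
C_D = 0.0846×1.27/(0.656−0.0846) × (0.5275−0.007017) = 0.1880×0.5205 = 0.09787 mol·L⁻¹.
C_A = C_{A0}e^(−k₁τ) = 0.6699 mol·L⁻¹, so C_U = C_{A0}−C_A−C_D = 0.5022 mol·L⁻¹; C_D/C_U = 0.195.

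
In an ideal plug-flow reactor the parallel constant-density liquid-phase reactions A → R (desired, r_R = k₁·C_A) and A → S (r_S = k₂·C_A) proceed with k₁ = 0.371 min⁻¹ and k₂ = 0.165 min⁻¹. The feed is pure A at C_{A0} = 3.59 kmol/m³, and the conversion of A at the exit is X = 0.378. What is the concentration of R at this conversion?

0.939 kmol/m³

C_A = C_{A0}(1−X) = 2.233 kmol/m³.
Both paths are first order in A, so the instantaneous fraction to R is constant: dC_R/d(−C_A) = k₁/(k₁+k₂) = 0.6922.
C_R = 0.6922·(C_{A0}−C_A) = 0.6922×1.357 = 0.939 kmol/m³.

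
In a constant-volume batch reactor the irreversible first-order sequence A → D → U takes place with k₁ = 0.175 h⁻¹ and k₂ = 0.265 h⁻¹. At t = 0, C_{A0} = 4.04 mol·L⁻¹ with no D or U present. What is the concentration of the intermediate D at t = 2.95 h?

For first-order series with pure A initially, C_D(t) = k₁C_{A0}/(k₂−k₁)·(e^(−k₁t) − e^(−k₂t)).
e^(−k₁t) = e^(−0.175×2.95) = e^(−0.5162) = 0.5968; e^(−k₂t) = e^(−0.7818) = 0.4576.
C_D = 0.175×4.04/(0.265−0.175) × (0.5968−0.4576) = 7.856×0.1391 = 1.093 mol·L⁻¹.

1.09 mol·L⁻¹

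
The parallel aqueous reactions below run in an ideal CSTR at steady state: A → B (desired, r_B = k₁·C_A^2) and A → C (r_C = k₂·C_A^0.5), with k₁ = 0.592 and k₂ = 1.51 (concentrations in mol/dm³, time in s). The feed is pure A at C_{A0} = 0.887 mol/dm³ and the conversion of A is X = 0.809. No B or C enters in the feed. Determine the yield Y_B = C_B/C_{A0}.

Exit C_A = C_{A0}(1−X) = 0.887×0.191 = 0.1694 mol/dm³.
A CSTR operates uniformly at the exit composition, giving r_B = 0.01699 and r_C = 0.6215 (each k·C_A^n at C_A = 0.1694).
Fraction of consumed A going to B: r_B/(r_B+r_C) = 0.02661.
C_B = 0.02661·C_{A0}·X = 0.02661×0.887×0.809 = 0.0191 mol/dm³; Y_B = C_B/C_{A0} = 0.0215.

0.0215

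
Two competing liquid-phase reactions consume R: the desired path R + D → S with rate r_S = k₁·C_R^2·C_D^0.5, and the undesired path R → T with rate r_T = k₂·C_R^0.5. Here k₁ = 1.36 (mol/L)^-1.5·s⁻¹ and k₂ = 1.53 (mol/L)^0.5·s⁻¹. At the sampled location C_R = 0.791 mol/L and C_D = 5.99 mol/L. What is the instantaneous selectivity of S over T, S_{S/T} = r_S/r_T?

S_{S/T} = r_S/r_T = (k₁·C_R^2·C_D^0.5)/(k₂·C_R^0.5) = (k₁/k₂)·C_R^1.5·C_D^0.5.
= (1.36×0.7910^2×5.990^0.5) / (1.53×0.7910^0.5) = 2.083/1.361 = 1.53.
Since the desired path is higher order in R, keeping C_R high (PFR or concentrated feed) favours S.

1.53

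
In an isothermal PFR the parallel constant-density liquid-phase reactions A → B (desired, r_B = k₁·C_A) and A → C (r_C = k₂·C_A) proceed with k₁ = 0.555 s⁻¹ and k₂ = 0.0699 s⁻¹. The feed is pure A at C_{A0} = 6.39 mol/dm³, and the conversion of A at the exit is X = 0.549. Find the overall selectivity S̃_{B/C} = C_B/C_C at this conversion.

7.94

C_A = C_{A0}(1−X) = 2.882 mol/dm³.
Both paths are first order in A, so the instantaneous fraction to B is constant: dC_B/d(−C_A) = k₁/(k₁+k₂) = 0.8881.
C_B = 0.8881·(C_{A0}−C_A) = 0.8881×3.508 = 3.12 mol/dm³.
C_C = (C_{A0}−C_A)−C_B = 0.3924 mol/dm³; S̃_{B/C} = 3.116/0.3924 = 7.94.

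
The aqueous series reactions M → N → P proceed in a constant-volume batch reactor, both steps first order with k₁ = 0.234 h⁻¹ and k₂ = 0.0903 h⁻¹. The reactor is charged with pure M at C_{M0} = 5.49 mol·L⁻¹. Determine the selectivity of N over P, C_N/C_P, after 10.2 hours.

The intermediate concentration in a first-order A→B→C sequence is C_N = k₁C_{M0}(e^(−k₁t) − e^(−k₂t))/(k₂−k₁).
e^(−k₁t) = e^(−0.234×10.2) = e^(−2.387) = 0.09192; e^(−k₂t) = e^(−0.9211) = 0.3981.
C_N = 0.234×5.49/(0.0903−0.234) × (0.09192−0.3981) = (-8.940)×(-0.3062) = 2.737 mol·L⁻¹.
C_M = C_{M0}e^(−k₁t) = 0.5047 mol·L⁻¹, so C_P = C_{M0}−C_M−C_N = 2.248 mol·L⁻¹; C_N/C_P = 1.22.

1.22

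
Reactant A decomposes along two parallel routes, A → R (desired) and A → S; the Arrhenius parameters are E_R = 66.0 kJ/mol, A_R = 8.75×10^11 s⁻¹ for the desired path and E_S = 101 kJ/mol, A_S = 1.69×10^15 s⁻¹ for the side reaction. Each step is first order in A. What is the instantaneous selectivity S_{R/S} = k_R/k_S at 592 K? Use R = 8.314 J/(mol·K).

0.634

With equal orders, S_{R/S} = k_R/k_S = (A_R/A_S)·exp[(E_S−E_R)/(RT)].
(E_S−E_R)/(RT) = (101−66.0)×10³/(8.314×592) = 35000/4922 = 7.111.
k_R/k_S = (8.75×10^11/1.69×10^15)·exp(7.111) = 5.178×10^-4 × 1225 = 0.634.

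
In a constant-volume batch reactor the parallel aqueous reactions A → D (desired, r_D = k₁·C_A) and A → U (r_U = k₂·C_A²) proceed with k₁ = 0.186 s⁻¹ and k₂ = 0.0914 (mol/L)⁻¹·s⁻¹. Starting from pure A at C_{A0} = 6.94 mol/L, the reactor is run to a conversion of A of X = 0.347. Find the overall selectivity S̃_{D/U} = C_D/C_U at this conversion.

0.359

C_A = C_{A0}(1−X) = 4.532 mol/L.
Along a PFR/batch, dC_D/dC_A = −r_D/(r_D+r_U) = −k₁/(k₁+k₂·C_A).
Integrating from C_{A0} to C_A: C_D = (0.186/0.0914)·ln[(0.186+0.0914·6.94)/(0.186+0.0914·4.53)] = 2.035·ln(0.8203/0.6002) = 0.6358 mol/L.
C_U = (C_{A0}−C_A)−C_D = 1.772 mol/L; S̃_{D/U} = 0.6358/1.772 = 0.359.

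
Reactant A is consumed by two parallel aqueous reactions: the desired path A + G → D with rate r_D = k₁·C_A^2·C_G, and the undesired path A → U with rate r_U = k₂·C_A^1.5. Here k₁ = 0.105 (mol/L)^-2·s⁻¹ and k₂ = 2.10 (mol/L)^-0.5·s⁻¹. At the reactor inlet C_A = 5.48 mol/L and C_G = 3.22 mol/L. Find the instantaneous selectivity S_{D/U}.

0.377

S_{D/U} = r_D/r_U = (k₁·C_A^2·C_G)/(k₂·C_A^1.5) = (k₁/k₂)·C_A^0.5·C_G.
= (0.105×5.480^2×3.220) / (2.10×5.480^1.5) = 10.15/26.94 = 0.377.
Since the desired path is higher order in A, keeping C_A high (PFR or concentrated feed) favours D.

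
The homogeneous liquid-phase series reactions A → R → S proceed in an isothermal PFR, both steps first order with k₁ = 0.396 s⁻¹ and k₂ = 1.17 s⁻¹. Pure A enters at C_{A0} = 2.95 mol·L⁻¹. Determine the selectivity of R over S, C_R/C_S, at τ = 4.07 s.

The intermediate concentration in a first-order A→B→C sequence is C_R = k₁C_{A0}(e^(−k₁τ) − e^(−k₂τ))/(k₂−k₁).
e^(−k₁τ) = e^(−0.396×4.07) = e^(−1.612) = 0.1995; e^(−k₂τ) = e^(−4.762) = 0.008549.
C_R = 0.396×2.95/(1.17−0.396) × (0.1995−0.008549) = 1.509×0.1910 = 0.2883 mol·L⁻¹.
C_A = C_{A0}e^(−k₁τ) = 0.5887 mol·L⁻¹, so C_S = C_{A0}−C_A−C_R = 2.073 mol·L⁻¹; C_R/C_S = 0.139.

0.139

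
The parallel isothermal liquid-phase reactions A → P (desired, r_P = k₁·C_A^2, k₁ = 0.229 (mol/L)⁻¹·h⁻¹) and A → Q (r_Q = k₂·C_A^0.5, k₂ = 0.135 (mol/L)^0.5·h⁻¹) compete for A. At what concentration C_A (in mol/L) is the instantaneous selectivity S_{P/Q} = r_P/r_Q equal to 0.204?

S_{P/Q} = (k₁/k₂)·C_A^1.5 ⇒ C_A = (S·k₂/k₁)^(1/1.5).
= (0.204×0.135/0.229)^(0.6667) = (0.1203)^(0.6667) = 0.244 mol/L.

0.244 mol/L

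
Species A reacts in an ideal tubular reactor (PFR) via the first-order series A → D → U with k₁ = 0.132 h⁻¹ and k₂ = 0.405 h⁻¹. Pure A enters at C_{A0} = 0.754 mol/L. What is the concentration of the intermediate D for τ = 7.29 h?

0.120 mol/L

For first-order series with pure A initially, C_D(τ) = k₁C_{A0}/(k₂−k₁)·(e^(−k₁τ) − e^(−k₂τ)).
e^(−k₁τ) = e^(−0.132×7.29) = e^(−0.9623) = 0.3820; e^(−k₂τ) = e^(−2.952) = 0.05221.
C_D = 0.132×0.754/(0.405−0.132) × (0.3820−0.05221) = 0.3646×0.3298 = 0.1202 mol/L.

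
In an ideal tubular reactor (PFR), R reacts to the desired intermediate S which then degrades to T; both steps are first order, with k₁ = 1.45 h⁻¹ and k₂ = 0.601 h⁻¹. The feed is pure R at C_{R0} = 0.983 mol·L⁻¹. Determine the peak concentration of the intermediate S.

0.527 mol·L⁻¹

For a first-order series the maximum intermediate yield is C_{S,max}/C_{R0} = (k₁/k₂)^[k₂/(k₂−k₁)].
= (1.45/0.601)^(0.601/(0.601−1.45)) = (2.413)^(-0.7079) = 0.5361.
C_{S,max} = 0.5361×0.983 = 0.527 mol·L⁻¹.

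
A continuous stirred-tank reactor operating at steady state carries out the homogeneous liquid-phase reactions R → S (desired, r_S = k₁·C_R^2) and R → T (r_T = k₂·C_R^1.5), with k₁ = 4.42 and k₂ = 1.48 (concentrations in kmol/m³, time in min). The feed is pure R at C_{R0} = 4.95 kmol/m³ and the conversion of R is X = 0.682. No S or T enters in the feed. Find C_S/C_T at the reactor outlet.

Exit C_R = C_{R0}(1−X) = 4.95×0.318 = 1.574 kmol/m³.
Rates in a CSTR are evaluated at the outlet concentration: r_S = 4.42×1.574^2 = 10.95, r_T = 1.48×1.574^1.5 = 2.923.
Overall selectivity = C_S/C_T = r_Sτ/(r_Tτ) = r_S/r_T = 3.75.

3.75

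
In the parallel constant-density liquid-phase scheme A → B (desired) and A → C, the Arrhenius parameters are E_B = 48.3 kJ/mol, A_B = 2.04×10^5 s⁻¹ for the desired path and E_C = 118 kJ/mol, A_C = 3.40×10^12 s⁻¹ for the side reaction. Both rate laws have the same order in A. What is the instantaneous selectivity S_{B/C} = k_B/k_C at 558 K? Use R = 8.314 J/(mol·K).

With equal orders, S_{B/C} = k_B/k_C = (A_B/A_C)·exp[(E_C−E_B)/(RT)].
(E_C−E_B)/(RT) = (118−48.3)×10³/(8.314×558) = 69700/4639 = 15.02.
k_B/k_C = (2.04×10^5/3.40×10^12)·exp(15.02) = 6.000×10^-8 × 3.349×10^6 = 0.201.

0.201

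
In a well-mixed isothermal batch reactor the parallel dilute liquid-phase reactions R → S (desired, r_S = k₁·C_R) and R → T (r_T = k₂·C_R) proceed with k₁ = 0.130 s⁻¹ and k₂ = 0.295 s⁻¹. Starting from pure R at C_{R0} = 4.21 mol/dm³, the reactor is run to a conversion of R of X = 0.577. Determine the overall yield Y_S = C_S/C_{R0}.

C_R = C_{R0}(1−X) = 1.781 mol/dm³.
Both paths are first order in R, so the instantaneous fraction to S is constant: dC_S/d(−C_R) = k₁/(k₁+k₂) = 0.3059.
C_S = 0.3059·(C_{R0}−C_R) = 0.3059×2.429 = 0.743 mol/dm³.
Y_S = C_S/C_{R0} = 0.7430/4.21 = 0.176.

0.176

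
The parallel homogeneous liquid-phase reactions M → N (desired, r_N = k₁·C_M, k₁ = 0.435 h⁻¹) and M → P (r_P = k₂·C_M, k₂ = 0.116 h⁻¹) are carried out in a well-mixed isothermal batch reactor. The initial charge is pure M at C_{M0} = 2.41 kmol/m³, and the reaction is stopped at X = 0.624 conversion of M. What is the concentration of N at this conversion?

C_M = C_{M0}(1−X) = 0.9062 kmol/m³.
Both paths are first order in M, so the instantaneous fraction to N is constant: dC_N/d(−C_M) = k₁/(k₁+k₂) = 0.7895.
C_N = 0.7895·(C_{M0}−C_M) = 0.7895×1.504 = 1.19 kmol/m³.

1.19 kmol/m³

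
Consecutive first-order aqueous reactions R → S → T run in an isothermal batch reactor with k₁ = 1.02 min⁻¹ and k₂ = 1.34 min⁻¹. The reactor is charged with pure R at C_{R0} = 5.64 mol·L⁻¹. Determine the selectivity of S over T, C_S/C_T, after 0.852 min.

Solving the coupled first-order balances gives C_S(t) = [k₁/(k₂−k₁)]·C_{R0}·(e^(−k₁t) − e^(−k₂t)).
e^(−k₁t) = e^(−1.02×0.852) = e^(−0.8690) = 0.4194; e^(−k₂t) = e^(−1.142) = 0.3193.
C_S = 1.02×5.64/(1.34−1.02) × (0.4194−0.3193) = 17.98×0.1001 = 1.799 mol·L⁻¹.
C_R = C_{R0}e^(−k₁t) = 2.365 mol·L⁻¹, so C_T = C_{R0}−C_R−C_S = 1.476 mol·L⁻¹; C_S/C_T = 1.22.

1.22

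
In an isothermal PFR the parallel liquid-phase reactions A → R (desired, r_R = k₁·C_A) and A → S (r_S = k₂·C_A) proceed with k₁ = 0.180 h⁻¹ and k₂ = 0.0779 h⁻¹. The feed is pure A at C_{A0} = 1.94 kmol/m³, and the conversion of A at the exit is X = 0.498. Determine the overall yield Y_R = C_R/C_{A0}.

0.348

C_A = C_{A0}(1−X) = 0.9739 kmol/m³.
Both paths are first order in A, so the instantaneous fraction to R is constant: dC_R/d(−C_A) = k₁/(k₁+k₂) = 0.6979.
C_R = 0.6979·(C_{A0}−C_A) = 0.6979×0.9661 = 0.674 kmol/m³.
Y_R = C_R/C_{A0} = 0.6743/1.94 = 0.348.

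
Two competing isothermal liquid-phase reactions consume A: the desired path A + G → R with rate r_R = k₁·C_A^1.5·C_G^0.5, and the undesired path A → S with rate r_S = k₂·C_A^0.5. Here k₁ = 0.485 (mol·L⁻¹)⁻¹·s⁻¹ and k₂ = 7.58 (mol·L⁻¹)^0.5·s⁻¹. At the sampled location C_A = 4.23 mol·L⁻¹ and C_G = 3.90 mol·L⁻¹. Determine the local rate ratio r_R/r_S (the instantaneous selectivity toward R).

0.534

S_{R/S} = r_R/r_S = (k₁·C_A^1.5·C_G^0.5)/(k₂·C_A^0.5) = (k₁/k₂)·C_A·C_G^0.5.
= (0.485×4.230^1.5×3.900^0.5) / (7.58×4.230^0.5) = 8.333/15.59 = 0.534.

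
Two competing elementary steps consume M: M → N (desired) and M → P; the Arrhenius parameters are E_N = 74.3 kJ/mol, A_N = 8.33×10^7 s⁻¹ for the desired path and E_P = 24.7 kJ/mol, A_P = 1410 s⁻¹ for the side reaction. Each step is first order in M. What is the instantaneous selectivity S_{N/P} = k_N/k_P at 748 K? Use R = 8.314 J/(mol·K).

20.3

With equal orders, S_{N/P} = k_N/k_P = (A_N/A_P)·exp[(E_P−E_N)/(RT)].
(E_P−E_N)/(RT) = (24.7−74.3)×10³/(8.314×748) = -49600/6219 = -7.976.
k_N/k_P = (8.33×10^7/1410)·exp(-7.976) = 59078 × 3.437×10^-4 = 20.3.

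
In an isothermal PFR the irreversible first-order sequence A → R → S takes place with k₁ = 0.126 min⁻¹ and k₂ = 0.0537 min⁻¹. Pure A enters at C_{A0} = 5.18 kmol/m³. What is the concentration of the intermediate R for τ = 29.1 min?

For first-order series with pure A initially, C_R(τ) = k₁C_{A0}/(k₂−k₁)·(e^(−k₁τ) − e^(−k₂τ)).
e^(−k₁τ) = e^(−0.126×29.1) = e^(−3.667) = 0.02556; e^(−k₂τ) = e^(−1.563) = 0.2096.
C_R = 0.126×5.18/(0.0537−0.126) × (0.02556−0.2096) = (-9.027)×(-0.1840) = 1.661 kmol/m³.

1.66 kmol/m³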